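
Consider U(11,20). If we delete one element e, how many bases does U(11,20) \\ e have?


Deleting e from U(11,20) gives U(11,19) since n > r.
Bases of U(11,19) = (19 choose 11) = 75582.

75582


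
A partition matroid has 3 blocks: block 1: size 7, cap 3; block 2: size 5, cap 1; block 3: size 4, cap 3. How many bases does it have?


A basis picks exactly ci elements from block i.
Number of bases = product of C(|Si|, ci).
= C(7,3) * C(5,1) * C(4,3)
= 35 * 5 * 4
= 700.

700


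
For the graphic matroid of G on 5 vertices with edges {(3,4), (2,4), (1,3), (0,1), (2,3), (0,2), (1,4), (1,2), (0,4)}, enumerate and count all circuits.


A circuit in a graphic matroid = edge set of a simple cycle.
G has 5 vertices and 9 edges.
Enumerating all minimal edge subsets forming cycles...
Total circuits found: 22.

22


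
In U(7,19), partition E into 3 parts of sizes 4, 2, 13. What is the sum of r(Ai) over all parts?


r(Ai) = min(|Ai|, 7) for each part.
Sum = min(4,7) + min(2,7) + min(13,7)
    = 4 + 2 + 7
    = 13.

13


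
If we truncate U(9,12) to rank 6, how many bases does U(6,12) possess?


Truncating U(9,12) to rank 6 gives U(6,12).
Bases of U(6,12) are all 6-element subsets of 12 elements.
Number of bases = (12 choose 6) = 924.

924


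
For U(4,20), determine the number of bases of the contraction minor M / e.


Contracting e from U(4,20) gives U(3,19).
Bases of U(3,19) = C(19,3) = 19! / (3! * 16!) = 969.

969


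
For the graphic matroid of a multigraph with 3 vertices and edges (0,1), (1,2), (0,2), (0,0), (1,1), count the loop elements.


In a graphic matroid, a loop is a self-loop edge (u,u) with rank 0.
Examining all 5 edges for self-loops...
Self-loops found: (0,0), (1,1)
Number of loops = 2.

2


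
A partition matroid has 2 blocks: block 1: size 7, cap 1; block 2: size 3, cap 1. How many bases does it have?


A basis picks exactly ci elements from block i.
Number of bases = product of C(|Si|, ci).
= C(7,1) * C(3,1)
= 7 * 3
= 21.

21


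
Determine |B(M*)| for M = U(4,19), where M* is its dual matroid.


The dual of U(r,n) is U(n-r, n) = U(15,19).
Bases of U(15,19) are all (15)-element subsets.
|B(M*)| = C(19,15) = 3876.

3876


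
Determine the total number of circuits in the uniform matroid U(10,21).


In U(10,21), circuits are the (11)-element subsets.
Any set of 11 elements is dependent, and removing any one element gives
an independent set of size 10, so it is a minimal dependent set.
Number of circuits = C(21,11) = 21! / (11! * 10!) = 352716.

352716


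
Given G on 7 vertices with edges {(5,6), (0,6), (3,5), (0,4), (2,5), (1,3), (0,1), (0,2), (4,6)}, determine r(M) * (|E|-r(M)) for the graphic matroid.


r(M) = |V| - c = 7 - 1 = 6.
nullity = |E| - r(M) = 9 - 6 = 3.
Product = 6 * 3 = 18.

18


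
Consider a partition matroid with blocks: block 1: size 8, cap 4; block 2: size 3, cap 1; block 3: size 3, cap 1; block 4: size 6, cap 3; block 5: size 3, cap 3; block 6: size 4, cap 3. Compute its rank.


Rank of a partition matroid = sum of min(|Si|, ci) for each block.
= min(8,4) + min(3,1) + min(3,1) + min(6,3) + min(3,3) + min(4,3)
= 4 + 1 + 1 + 3 + 3 + 3
= 15.

15


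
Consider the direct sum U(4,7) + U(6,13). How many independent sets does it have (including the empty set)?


For a direct sum, |I(M1+M2)| = |I(M1)| * |I(M2)|.
|I(U(4,7))| = sum C(7,k) for k=0..4 = 99.
|I(U(6,13))| = sum C(13,k) for k=0..6 = 4096.
Total = 99 * 4096 = 405504.

405504


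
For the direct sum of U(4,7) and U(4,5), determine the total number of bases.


Bases of a direct sum M1 + M2: |B| = |B(M1)| * |B(M2)|.
|B(U(4,7))| = C(7,4) = 35.
|B(U(4,5))| = C(5,4) = 5.
Total bases = 35 * 5 = 175.

175


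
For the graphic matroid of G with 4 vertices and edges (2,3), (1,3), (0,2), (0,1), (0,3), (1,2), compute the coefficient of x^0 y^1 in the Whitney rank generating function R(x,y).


R(x,y) = sum over A in 2^E of x^(r(E)-r(A)) * y^(|A|-r(A)).
G has 4 vertices, 6 edges. r(E) = 3.
Enumerate all 2^6 = 64 subsets.
Count subsets with r(E)-r(A)=0 and |A|-r(A)=1: 15.

15


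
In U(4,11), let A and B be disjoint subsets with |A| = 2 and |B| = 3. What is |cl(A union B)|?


|A union B| = 2 + 3 = 5 (disjoint).
In U(4,11), cl(S) = S if |S| < 4, else cl(S) = E.
Since 5 >= 4, cl(A union B) = E.
|cl(A union B)| = 11.

11


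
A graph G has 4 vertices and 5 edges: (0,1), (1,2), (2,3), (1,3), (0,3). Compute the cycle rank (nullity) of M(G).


Cycle rank (nullity) = |E| - r(M) = |E| - (|V| - c).
|E| = 5, |V| = 4, c = 1.
Nullity = 5 - (4 - 1) = 5 - 3 = 2.

2


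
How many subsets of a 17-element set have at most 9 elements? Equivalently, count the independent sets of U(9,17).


Independent sets of U(9,17) are all subsets of size <= 9.
Count = (17 choose 0) + (17 choose 1) + (17 choose 2) + (17 choose 3) + (17 choose 4) + (17 choose 5) + (17 choose 6) + (17 choose 7) + (17 choose 8) + (17 choose 9)
     = 1 + 17 + 136 + 680 + 2380 + 6188 + 12376 + 19448 + 24310 + 24310
     = 89846.

89846


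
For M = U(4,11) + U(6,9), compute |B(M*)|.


(M1+M2)* = M1* + M2*.
M1* = U(7,11), bases: C(11,7) = 330.
M2* = U(3,9), bases: C(9,3) = 84.
|B(M*)| = 330 * 84 = 27720.

27720


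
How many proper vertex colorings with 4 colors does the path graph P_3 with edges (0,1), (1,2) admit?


P(P_3, k) = k * (k-1)^(2).
P(4) = 4 * 3^2 = 4 * 9 = 36.

36


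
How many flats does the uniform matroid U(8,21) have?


Flats of U(8,21): every subset of size < 8 is a flat, plus E itself.
Count = (21 choose 0) + (21 choose 1) + (21 choose 2) + (21 choose 3) + (21 choose 4) + (21 choose 5) + (21 choose 6) + (21 choose 7) + 1
     = 1 + 21 + 210 + 1330 + 5985 + 20349 + 54264 + 116280 + 1
     = 198441.

198441


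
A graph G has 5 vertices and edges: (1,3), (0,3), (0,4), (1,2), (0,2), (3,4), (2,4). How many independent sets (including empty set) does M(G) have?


An independent set in a graphic matroid is an acyclic edge subset.
G has 5 vertices and 7 edges.
Enumerate all 2^7 = 128 subsets, checking for acyclicity.
Total independent sets = 86.

86


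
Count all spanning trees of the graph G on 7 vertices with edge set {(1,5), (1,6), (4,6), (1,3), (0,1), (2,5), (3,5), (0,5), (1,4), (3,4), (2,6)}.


By Kirchhoff's matrix tree theorem, the number of spanning trees equals
the determinant of any cofactor of the Laplacian matrix L.
G has 7 vertices and 11 edges.
Computing the (6 x 6) cofactor determinant gives 166.

166


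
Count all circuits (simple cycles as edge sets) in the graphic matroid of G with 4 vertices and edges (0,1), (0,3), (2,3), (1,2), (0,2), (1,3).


A circuit in a graphic matroid = edge set of a simple cycle.
G has 4 vertices and 6 edges.
Enumerating all minimal edge subsets forming cycles...
Total circuits found: 7.

7


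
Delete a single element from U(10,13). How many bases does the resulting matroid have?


Deleting e from U(10,13) gives U(10,12) since n > r.
Bases of U(10,12) = C(12,10) = 12! / (10! * 2!) = 66.

66


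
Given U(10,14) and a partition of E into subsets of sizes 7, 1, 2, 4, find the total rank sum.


r(Ai) = min(|Ai|, 10) for each part.
Sum = min(7,10) + min(1,10) + min(2,10) + min(4,10)
    = 7 + 1 + 2 + 4
    = 14.

14


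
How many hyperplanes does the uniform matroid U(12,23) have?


Hyperplanes of U(12,23) are flats of rank 11.
In a uniform matroid, these are exactly the (11)-element subsets.
Count = (23 choose 11) = 1352078.

1352078


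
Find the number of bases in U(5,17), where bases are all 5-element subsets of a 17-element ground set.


Bases of U(5,17) are all 5-element subsets of the 17-element ground set.
Number of bases = C(17,5).
(17 choose 5) = 6188.

6188


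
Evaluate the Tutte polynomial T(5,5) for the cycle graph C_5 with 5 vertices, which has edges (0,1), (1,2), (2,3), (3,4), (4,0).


T(C_5; x,y) = x + x^2 + ... + x^(4) + y.
T(5,5) = 5^1 + 5^2 + 5^3 + 5^4 + 5
= 5 + 25 + 125 + 625 + 5
= 785.

785


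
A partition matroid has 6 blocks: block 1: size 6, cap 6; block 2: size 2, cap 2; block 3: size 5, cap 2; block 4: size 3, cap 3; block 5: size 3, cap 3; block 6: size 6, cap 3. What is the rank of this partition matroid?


Rank of a partition matroid = sum of min(|Si|, ci) for each block.
= min(6,6) + min(2,2) + min(5,2) + min(3,3) + min(3,3) + min(6,3)
= 6 + 2 + 2 + 3 + 3 + 3
= 19.

19


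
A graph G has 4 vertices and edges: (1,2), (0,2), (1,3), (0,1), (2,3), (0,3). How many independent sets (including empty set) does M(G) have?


An independent set in a graphic matroid is an acyclic edge subset.
G has 4 vertices and 6 edges.
Enumerate all 2^6 = 64 subsets, checking for acyclicity.
Total independent sets = 38.

38


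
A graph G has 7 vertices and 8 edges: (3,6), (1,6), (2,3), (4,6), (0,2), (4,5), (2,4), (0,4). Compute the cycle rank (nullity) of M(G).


Cycle rank (nullity) = |E| - r(M) = |E| - (|V| - c).
|E| = 8, |V| = 7, c = 1.
Nullity = 8 - (7 - 1) = 8 - 6 = 2.

2


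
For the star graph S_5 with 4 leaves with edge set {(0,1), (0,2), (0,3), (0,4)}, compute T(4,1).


A star on 5 vertices is a tree with 4 edges.
T(x,y) = x^(4) for any tree.
T(4,1) = 4^4 = 256.

256


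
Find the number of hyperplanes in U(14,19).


Hyperplanes of U(14,19) are flats of rank 13.
In a uniform matroid, these are exactly the (13)-element subsets.
Count = (19 choose 13) = 27132.

27132


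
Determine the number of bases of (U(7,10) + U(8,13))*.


(M1+M2)* = M1* + M2*.
M1* = U(3,10), bases: C(10,3) = 120.
M2* = U(5,13), bases: C(13,5) = 1287.
|B(M*)| = 120 * 1287 = 154440.

154440


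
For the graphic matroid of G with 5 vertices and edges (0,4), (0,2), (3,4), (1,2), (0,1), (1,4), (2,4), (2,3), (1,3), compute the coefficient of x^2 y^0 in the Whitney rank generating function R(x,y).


R(x,y) = sum over A in 2^E of x^(r(E)-r(A)) * y^(|A|-r(A)).
G has 5 vertices, 9 edges. r(E) = 4.
Enumerate all 2^9 = 512 subsets.
Count subsets with r(E)-r(A)=2 and |A|-r(A)=0: 36.

36


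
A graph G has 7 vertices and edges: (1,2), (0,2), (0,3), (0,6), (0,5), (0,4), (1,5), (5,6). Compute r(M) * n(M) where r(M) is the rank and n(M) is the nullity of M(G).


r(M) = |V| - c = 7 - 1 = 6.
nullity = |E| - r(M) = 8 - 6 = 2.
Product = 6 * 2 = 12.

12


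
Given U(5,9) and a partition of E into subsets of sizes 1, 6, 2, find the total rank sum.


r(Ai) = min(|Ai|, 5) for each part.
Sum = min(1,5) + min(6,5) + min(2,5)
    = 1 + 5 + 2
    = 8.

8


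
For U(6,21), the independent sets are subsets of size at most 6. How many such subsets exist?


Independent sets of U(6,21) are all subsets of size <= 6.
Count = C(21,0) + C(21,1) + C(21,2) + C(21,3) + C(21,4) + C(21,5) + C(21,6)
     = 1 + 21 + 210 + 1330 + 5985 + 20349 + 54264
     = 82160.

82160


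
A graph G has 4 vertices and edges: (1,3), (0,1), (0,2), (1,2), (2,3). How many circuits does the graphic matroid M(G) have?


A circuit in a graphic matroid = edge set of a simple cycle.
G has 4 vertices and 5 edges.
Enumerating all minimal edge subsets forming cycles...
Total circuits found: 3.

3


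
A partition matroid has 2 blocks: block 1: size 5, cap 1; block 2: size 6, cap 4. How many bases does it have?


A basis picks exactly ci elements from block i.
Number of bases = product of C(|Si|, ci).
= C(5,1) * C(6,4)
= 5 * 15
= 75.

75


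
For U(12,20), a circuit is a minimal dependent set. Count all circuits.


In U(12,20), circuits are the (13)-element subsets.
Any set of 13 elements is dependent, and removing any one element gives
an independent set of size 12, so it is a minimal dependent set.
Number of circuits = (20 choose 13) = 77520.

77520


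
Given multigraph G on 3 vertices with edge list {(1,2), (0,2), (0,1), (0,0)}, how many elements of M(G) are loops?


In a graphic matroid, a loop is a self-loop edge (u,u) with rank 0.
Examining all 4 edges for self-loops...
Self-loops found: (0,0)
Number of loops = 1.

1


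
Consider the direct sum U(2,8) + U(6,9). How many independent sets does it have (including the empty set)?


For a direct sum, |I(M1+M2)| = |I(M1)| * |I(M2)|.
|I(U(2,8))| = sum C(8,k) for k=0..2 = 37.
|I(U(6,9))| = sum C(9,k) for k=0..6 = 466.
Total = 37 * 466 = 17242.

17242


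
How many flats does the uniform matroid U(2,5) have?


Flats of U(2,5): every subset of size < 2 is a flat, plus E itself.
Count = C(5,0) + C(5,1) + 1
     = 1 + 5 + 1
     = 7.

7


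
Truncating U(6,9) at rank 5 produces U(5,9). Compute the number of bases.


Truncating U(6,9) to rank 5 gives U(5,9).
Bases of U(5,9) are all 5-element subsets of 9 elements.
Number of bases = C(9,5) = 126.

126


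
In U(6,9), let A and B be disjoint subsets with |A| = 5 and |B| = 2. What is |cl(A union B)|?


|A union B| = 5 + 2 = 7 (disjoint).
In U(6,9), cl(S) = S if |S| < 6, else cl(S) = E.
Since 7 >= 6, cl(A union B) = E.
|cl(A union B)| = 9.

9


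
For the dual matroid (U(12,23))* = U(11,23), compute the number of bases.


The dual of U(r,n) is U(n-r, n) = U(11,23).
Bases of U(11,23) are all (11)-element subsets.
|B(M*)| = (23 choose 11) = 1352078.

1352078


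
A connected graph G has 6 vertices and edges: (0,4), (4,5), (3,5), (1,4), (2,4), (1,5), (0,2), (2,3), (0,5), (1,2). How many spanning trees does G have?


By Kirchhoff's matrix tree theorem, the number of spanning trees equals
the determinant of any cofactor of the Laplacian matrix L.
G has 6 vertices and 10 edges.
Computing the (5 x 5) cofactor determinant gives 120.

120


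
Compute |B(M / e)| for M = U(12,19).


Contracting e from U(12,19) gives U(11,18).
Bases of U(11,18) = (18 choose 11) = 31824.

31824


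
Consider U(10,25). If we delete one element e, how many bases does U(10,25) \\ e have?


Deleting e from U(10,25) gives U(10,24) since n > r.
Bases of U(10,24) = C(24,10) = 1961256.

1961256


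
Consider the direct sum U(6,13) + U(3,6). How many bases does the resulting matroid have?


Bases of a direct sum M1 + M2: |B| = |B(M1)| * |B(M2)|.
|B(U(6,13))| = C(13,6) = 1716.
|B(U(3,6))| = C(6,3) = 20.
Total bases = 1716 * 20 = 34320.

34320


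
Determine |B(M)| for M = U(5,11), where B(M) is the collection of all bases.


Bases of U(5,11) are all 5-element subsets of the 11-element ground set.
Number of bases = C(11,5).
C(11,5) = 462.

462


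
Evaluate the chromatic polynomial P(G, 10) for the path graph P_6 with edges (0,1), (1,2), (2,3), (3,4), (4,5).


P(P_6, k) = k * (k-1)^(5).
P(10) = 10 * 9^5 = 10 * 59049 = 590490.

590490


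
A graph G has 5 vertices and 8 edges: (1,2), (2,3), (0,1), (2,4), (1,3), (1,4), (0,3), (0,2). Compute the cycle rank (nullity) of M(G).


Cycle rank (nullity) = |E| - r(M) = |E| - (|V| - c).
|E| = 8, |V| = 5, c = 1.
Nullity = 8 - (5 - 1) = 8 - 4 = 4.

4


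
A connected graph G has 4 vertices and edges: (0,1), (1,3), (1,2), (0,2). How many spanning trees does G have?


By Kirchhoff's matrix tree theorem, the number of spanning trees equals
the determinant of any cofactor of the Laplacian matrix L.
G has 4 vertices and 4 edges.
Computing the (3 x 3) cofactor determinant gives 3.

3


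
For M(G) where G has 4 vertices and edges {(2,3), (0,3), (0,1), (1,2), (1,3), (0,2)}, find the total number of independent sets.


An independent set in a graphic matroid is an acyclic edge subset.
G has 4 vertices and 6 edges.
Enumerate all 2^6 = 64 subsets, checking for acyclicity.
Total independent sets = 38.

38


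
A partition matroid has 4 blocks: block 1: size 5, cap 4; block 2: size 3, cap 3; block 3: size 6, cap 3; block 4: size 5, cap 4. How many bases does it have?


A basis picks exactly ci elements from block i.
Number of bases = product of C(|Si|, ci).
= C(5,4) * C(3,3) * C(6,3) * C(5,4)
= 5 * 1 * 20 * 5
= 500.

500


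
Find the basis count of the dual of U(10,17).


The dual of U(r,n) is U(n-r, n) = U(7,17).
Bases of U(7,17) are all (7)-element subsets.
|B(M*)| = C(17,7) = 19448.

19448


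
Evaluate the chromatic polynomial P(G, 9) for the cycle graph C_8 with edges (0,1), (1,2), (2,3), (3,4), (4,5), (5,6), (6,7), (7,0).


P(C_8, k) = (k-1)^8 + (-1)^8*(k-1).
P(9) = (8)^8 + 8
= 16777216 + 8 = 16777224.

16777224


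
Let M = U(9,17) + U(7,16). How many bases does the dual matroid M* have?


(M1+M2)* = M1* + M2*.
M1* = U(8,17), bases: C(17,8) = 24310.
M2* = U(9,16), bases: C(16,9) = 11440.
|B(M*)| = 24310 * 11440 = 278106400.

278106400


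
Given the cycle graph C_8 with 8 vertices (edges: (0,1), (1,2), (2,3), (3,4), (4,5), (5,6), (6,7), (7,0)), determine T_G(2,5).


T(C_8; x,y) = x + x^2 + ... + x^(7) + y.
T(2,5) = 2^1 + 2^2 + 2^3 + 2^4 + 2^5 + 2^6 + 2^7 + 5
= 2 + 4 + 8 + 16 + 32 + 64 + 128 + 5
= 259.

259


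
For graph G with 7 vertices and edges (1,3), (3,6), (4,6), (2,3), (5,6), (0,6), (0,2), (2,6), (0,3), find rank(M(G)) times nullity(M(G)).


r(M) = |V| - c = 7 - 1 = 6.
nullity = |E| - r(M) = 9 - 6 = 3.
Product = 6 * 3 = 18.

18


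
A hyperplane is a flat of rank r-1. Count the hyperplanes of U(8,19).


Hyperplanes of U(8,19) are flats of rank 7.
In a uniform matroid, these are exactly the (7)-element subsets.
Count = (19 choose 7) = 50388.

50388


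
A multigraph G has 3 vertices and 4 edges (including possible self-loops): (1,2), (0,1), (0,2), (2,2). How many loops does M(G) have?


In a graphic matroid, a loop is a self-loop edge (u,u) with rank 0.
Examining all 4 edges for self-loops...
Self-loops found: (2,2)
Number of loops = 1.

1


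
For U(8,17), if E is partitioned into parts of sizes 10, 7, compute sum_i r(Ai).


r(Ai) = min(|Ai|, 8) for each part.
Sum = min(10,8) + min(7,8)
    = 8 + 7
    = 15.

15


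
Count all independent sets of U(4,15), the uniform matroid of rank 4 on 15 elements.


Independent sets of U(4,15) are all subsets of size <= 4.
Count = (15 choose 0) + (15 choose 1) + (15 choose 2) + (15 choose 3) + (15 choose 4)
     = 1 + 15 + 105 + 455 + 1365
     = 1941.

1941


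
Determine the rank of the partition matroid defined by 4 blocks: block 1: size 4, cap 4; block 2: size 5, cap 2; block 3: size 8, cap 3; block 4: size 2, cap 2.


Rank of a partition matroid = sum of min(|Si|, ci) for each block.
= min(4,4) + min(5,2) + min(8,3) + min(2,2)
= 4 + 2 + 3 + 2
= 11.

11


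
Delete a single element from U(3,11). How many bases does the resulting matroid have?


Deleting e from U(3,11) gives U(3,10) since n > r.
Bases of U(3,10) = C(10,3) = 10! / (3! * 7!) = 120.

120


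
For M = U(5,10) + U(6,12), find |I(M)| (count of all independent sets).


For a direct sum, |I(M1+M2)| = |I(M1)| * |I(M2)|.
|I(U(5,10))| = sum C(10,k) for k=0..5 = 638.
|I(U(6,12))| = sum C(12,k) for k=0..6 = 2510.
Total = 638 * 2510 = 1601380.

1601380


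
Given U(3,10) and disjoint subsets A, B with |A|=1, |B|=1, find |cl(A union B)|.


|A union B| = 1 + 1 = 2 (disjoint).
In U(3,10), cl(S) = S if |S| < 3, else cl(S) = E.
Since 2 < 3, cl(A union B) = A union B.
|cl(A union B)| = 2.

2


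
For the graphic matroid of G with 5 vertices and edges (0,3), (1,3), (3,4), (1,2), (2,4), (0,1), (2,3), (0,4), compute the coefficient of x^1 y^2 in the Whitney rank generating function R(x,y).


R(x,y) = sum over A in 2^E of x^(r(E)-r(A)) * y^(|A|-r(A)).
G has 5 vertices, 8 edges. r(E) = 4.
Enumerate all 2^8 = 256 subsets.
Count subsets with r(E)-r(A)=1 and |A|-r(A)=2: 4.

4


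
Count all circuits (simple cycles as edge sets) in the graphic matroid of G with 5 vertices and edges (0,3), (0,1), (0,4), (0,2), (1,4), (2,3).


A circuit in a graphic matroid = edge set of a simple cycle.
G has 5 vertices and 6 edges.
Enumerating all minimal edge subsets forming cycles...
Total circuits found: 2.

2


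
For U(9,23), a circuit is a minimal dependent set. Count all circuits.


In U(9,23), circuits are the (10)-element subsets.
Any set of 10 elements is dependent, and removing any one element gives
an independent set of size 9, so it is a minimal dependent set.
Number of circuits = C(23,10) = 1144066.

1144066


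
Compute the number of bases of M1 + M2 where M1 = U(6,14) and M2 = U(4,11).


Bases of a direct sum M1 + M2: |B| = |B(M1)| * |B(M2)|.
|B(U(6,14))| = C(14,6) = 3003.
|B(U(4,11))| = C(11,4) = 330.
Total bases = 3003 * 330 = 990990.

990990


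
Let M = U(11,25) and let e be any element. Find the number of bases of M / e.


Contracting e from U(11,25) gives U(10,24).
Bases of U(10,24) = C(24,10) = 1961256.

1961256


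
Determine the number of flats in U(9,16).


Flats of U(9,16): every subset of size < 9 is a flat, plus E itself.
Count = C(16,0) + C(16,1) + C(16,2) + C(16,3) + C(16,4) + C(16,5) + C(16,6) + C(16,7) + C(16,8) + 1
     = 1 + 16 + 120 + 560 + 1820 + 4368 + 8008 + 11440 + 12870 + 1
     = 39204.

39204


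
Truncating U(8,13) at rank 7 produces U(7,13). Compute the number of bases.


Truncating U(8,13) to rank 7 gives U(7,13).
Bases of U(7,13) are all 7-element subsets of 13 elements.
Number of bases = C(13,7) = 13! / (7! * 6!) = 1716.

1716


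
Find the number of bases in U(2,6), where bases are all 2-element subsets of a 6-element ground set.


Bases of U(2,6) are all 2-element subsets of the 6-element ground set.
Number of bases = C(6,2).
C(6,2) = 6! / (2! * 4!) = 15.

15


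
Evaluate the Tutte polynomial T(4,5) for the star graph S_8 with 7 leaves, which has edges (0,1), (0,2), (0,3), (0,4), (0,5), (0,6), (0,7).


A star on 8 vertices is a tree with 7 edges.
T(x,y) = x^(7) for any tree.
T(4,5) = 4^7 = 16384.

16384


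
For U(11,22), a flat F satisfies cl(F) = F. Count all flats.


Flats of U(11,22): every subset of size < 11 is a flat, plus E itself.
Count = C(22,0) + C(22,1) + C(22,2) + C(22,3) + C(22,4) + C(22,5) + C(22,6) + C(22,7) + C(22,8) + C(22,9) + C(22,10) + 1
     = 1 + 22 + 231 + 1540 + 7315 + 26334 + 74613 + 170544 + 319770 + 497420 + 646646 + 1
     = 1744437.

1744437


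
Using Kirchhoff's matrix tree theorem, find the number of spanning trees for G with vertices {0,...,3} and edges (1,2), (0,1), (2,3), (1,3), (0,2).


By Kirchhoff's matrix tree theorem, the number of spanning trees equals
the determinant of any cofactor of the Laplacian matrix L.
G has 4 vertices and 5 edges.
Computing the (3 x 3) cofactor determinant gives 8.

8


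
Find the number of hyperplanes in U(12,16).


Hyperplanes of U(12,16) are flats of rank 11.
In a uniform matroid, these are exactly the (11)-element subsets.
Count = C(16,11) = 4368.

4368


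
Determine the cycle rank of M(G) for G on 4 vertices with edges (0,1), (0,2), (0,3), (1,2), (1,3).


Cycle rank (nullity) = |E| - r(M) = |E| - (|V| - c).
|E| = 5, |V| = 4, c = 1.
Nullity = 5 - (4 - 1) = 5 - 3 = 2.

2


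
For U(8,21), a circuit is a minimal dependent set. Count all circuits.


In U(8,21), circuits are the (9)-element subsets.
Any set of 9 elements is dependent, and removing any one element gives
an independent set of size 8, so it is a minimal dependent set.
Number of circuits = C(21,9) = 293930.

293930


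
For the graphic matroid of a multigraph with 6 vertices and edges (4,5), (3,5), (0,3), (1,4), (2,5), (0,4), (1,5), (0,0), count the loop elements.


In a graphic matroid, a loop is a self-loop edge (u,u) with rank 0.
Examining all 8 edges for self-loops...
Self-loops found: (0,0)
Number of loops = 1.

1


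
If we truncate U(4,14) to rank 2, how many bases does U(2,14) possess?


Truncating U(4,14) to rank 2 gives U(2,14).
Bases of U(2,14) are all 2-element subsets of 14 elements.
Number of bases = C(14,2) = (14 * 13) / (1 * 2) = 91.

91


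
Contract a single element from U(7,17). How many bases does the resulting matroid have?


Contracting e from U(7,17) gives U(6,16).
Bases of U(6,16) = (16 choose 6) = 8008.

8008


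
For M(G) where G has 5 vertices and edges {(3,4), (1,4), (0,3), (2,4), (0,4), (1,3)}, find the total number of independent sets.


An independent set in a graphic matroid is an acyclic edge subset.
G has 5 vertices and 6 edges.
Enumerate all 2^6 = 64 subsets, checking for acyclicity.
Total independent sets = 48.

48


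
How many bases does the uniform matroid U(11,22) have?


Bases of U(11,22) are all 11-element subsets of the 22-element ground set.
Number of bases = C(22,11).
(22 choose 11) = 705432.

705432


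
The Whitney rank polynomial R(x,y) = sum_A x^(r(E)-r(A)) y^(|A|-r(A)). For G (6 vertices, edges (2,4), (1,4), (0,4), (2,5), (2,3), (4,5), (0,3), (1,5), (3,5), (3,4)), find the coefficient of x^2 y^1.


R(x,y) = sum over A in 2^E of x^(r(E)-r(A)) * y^(|A|-r(A)).
G has 6 vertices, 10 edges. r(E) = 5.
Enumerate all 2^10 = 1024 subsets.
Count subsets with r(E)-r(A)=2 and |A|-r(A)=1: 49.

49


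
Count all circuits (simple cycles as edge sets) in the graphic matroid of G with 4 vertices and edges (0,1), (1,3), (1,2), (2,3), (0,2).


A circuit in a graphic matroid = edge set of a simple cycle.
G has 4 vertices and 5 edges.
Enumerating all minimal edge subsets forming cycles...
Total circuits found: 3.

3


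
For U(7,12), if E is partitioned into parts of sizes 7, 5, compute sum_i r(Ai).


r(Ai) = min(|Ai|, 7) for each part.
Sum = min(7,7) + min(5,7)
    = 7 + 5
    = 12.

12


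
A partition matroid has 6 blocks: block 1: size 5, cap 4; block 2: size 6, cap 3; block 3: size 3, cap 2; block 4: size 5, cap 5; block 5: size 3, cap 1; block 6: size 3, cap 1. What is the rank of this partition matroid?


Rank of a partition matroid = sum of min(|Si|, ci) for each block.
= min(5,4) + min(6,3) + min(3,2) + min(5,5) + min(3,1) + min(3,1)
= 4 + 3 + 2 + 5 + 1 + 1
= 16.

16


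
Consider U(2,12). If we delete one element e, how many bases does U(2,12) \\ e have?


Deleting e from U(2,12) gives U(2,11) since n > r.
Bases of U(2,11) = (11 choose 2) = 55.

55


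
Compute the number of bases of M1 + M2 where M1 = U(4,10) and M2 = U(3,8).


Bases of a direct sum M1 + M2: |B| = |B(M1)| * |B(M2)|.
|B(U(4,10))| = C(10,4) = 210.
|B(U(3,8))| = C(8,3) = 56.
Total bases = 210 * 56 = 11760.

11760


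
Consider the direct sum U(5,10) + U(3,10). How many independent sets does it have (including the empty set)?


For a direct sum, |I(M1+M2)| = |I(M1)| * |I(M2)|.
|I(U(5,10))| = sum C(10,k) for k=0..5 = 638.
|I(U(3,10))| = sum C(10,k) for k=0..3 = 176.
Total = 638 * 176 = 112288.

112288


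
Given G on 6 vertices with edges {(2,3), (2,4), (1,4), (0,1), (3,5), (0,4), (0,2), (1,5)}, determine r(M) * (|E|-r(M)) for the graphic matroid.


r(M) = |V| - c = 6 - 1 = 5.
nullity = |E| - r(M) = 8 - 5 = 3.
Product = 5 * 3 = 15.

15


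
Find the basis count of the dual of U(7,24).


The dual of U(r,n) is U(n-r, n) = U(17,24).
Bases of U(17,24) are all (17)-element subsets.
|B(M*)| = (24 choose 17) = 346104.

346104


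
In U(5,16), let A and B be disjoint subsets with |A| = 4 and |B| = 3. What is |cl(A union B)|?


|A union B| = 4 + 3 = 7 (disjoint).
In U(5,16), cl(S) = S if |S| < 5, else cl(S) = E.
Since 7 >= 5, cl(A union B) = E.
|cl(A union B)| = 16.

16


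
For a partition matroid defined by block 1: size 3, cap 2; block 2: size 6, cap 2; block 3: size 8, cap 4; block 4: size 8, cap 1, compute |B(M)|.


A basis picks exactly ci elements from block i.
Number of bases = product of C(|Si|, ci).
= C(3,2) * C(6,2) * C(8,4) * C(8,1)
= 3 * 15 * 70 * 8
= 25200.

25200


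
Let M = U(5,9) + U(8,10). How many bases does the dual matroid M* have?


(M1+M2)* = M1* + M2*.
M1* = U(4,9), bases: C(9,4) = 126.
M2* = U(2,10), bases: C(10,2) = 45.
|B(M*)| = 126 * 45 = 5670.

5670


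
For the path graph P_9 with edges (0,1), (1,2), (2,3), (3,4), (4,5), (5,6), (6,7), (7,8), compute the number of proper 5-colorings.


P(P_9, k) = k * (k-1)^(8).
P(5) = 5 * 4^8 = 5 * 65536 = 327680.

327680


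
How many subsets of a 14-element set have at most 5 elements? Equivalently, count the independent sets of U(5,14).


Independent sets of U(5,14) are all subsets of size <= 5.
Count = C(14,0) + C(14,1) + C(14,2) + C(14,3) + C(14,4) + C(14,5)
     = 1 + 14 + 91 + 364 + 1001 + 2002
     = 3473.

3473


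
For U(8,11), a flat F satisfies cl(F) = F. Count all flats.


Flats of U(8,11): every subset of size < 8 is a flat, plus E itself.
Count = C(11,0) + C(11,1) + C(11,2) + C(11,3) + C(11,4) + C(11,5) + C(11,6) + C(11,7) + 1
     = 1 + 11 + 55 + 165 + 330 + 462 + 462 + 330 + 1
     = 1817.

1817


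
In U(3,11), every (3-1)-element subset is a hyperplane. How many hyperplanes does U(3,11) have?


Hyperplanes of U(3,11) are flats of rank 2.
In a uniform matroid, these are exactly the (2)-element subsets.
Count = C(11,2) = 11! / (2! * 9!) = 55.

55


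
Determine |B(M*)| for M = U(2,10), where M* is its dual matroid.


The dual of U(r,n) is U(n-r, n) = U(8,10).
Bases of U(8,10) are all (8)-element subsets.
|B(M*)| = C(10,8) = 10! / (8! * 2!) = 45.

45


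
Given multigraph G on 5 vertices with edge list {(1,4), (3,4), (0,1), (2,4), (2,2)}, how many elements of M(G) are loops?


In a graphic matroid, a loop is a self-loop edge (u,u) with rank 0.
Examining all 5 edges for self-loops...
Self-loops found: (2,2)
Number of loops = 1.

1


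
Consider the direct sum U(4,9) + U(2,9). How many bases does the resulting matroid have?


Bases of a direct sum M1 + M2: |B| = |B(M1)| * |B(M2)|.
|B(U(4,9))| = C(9,4) = 126.
|B(U(2,9))| = C(9,2) = 36.
Total bases = 126 * 36 = 4536.

4536


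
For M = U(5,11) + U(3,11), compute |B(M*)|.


(M1+M2)* = M1* + M2*.
M1* = U(6,11), bases: C(11,6) = 462.
M2* = U(8,11), bases: C(11,8) = 165.
|B(M*)| = 462 * 165 = 76230.

76230


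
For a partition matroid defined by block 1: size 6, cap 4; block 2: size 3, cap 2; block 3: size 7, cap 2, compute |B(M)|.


A basis picks exactly ci elements from block i.
Number of bases = product of C(|Si|, ci).
= C(6,4) * C(3,2) * C(7,2)
= 15 * 3 * 21
= 945.

945


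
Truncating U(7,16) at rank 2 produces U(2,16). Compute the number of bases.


Truncating U(7,16) to rank 2 gives U(2,16).
Bases of U(2,16) are all 2-element subsets of 16 elements.
Number of bases = (16 choose 2) = 120.

120


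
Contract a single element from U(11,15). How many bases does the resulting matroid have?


Contracting e from U(11,15) gives U(10,14).
Bases of U(10,14) = (14 choose 10) = 1001.

1001


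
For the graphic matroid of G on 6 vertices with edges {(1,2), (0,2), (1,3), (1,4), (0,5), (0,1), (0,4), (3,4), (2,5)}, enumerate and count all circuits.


A circuit in a graphic matroid = edge set of a simple cycle.
G has 6 vertices and 9 edges.
Enumerating all minimal edge subsets forming cycles...
Total circuits found: 10.

10


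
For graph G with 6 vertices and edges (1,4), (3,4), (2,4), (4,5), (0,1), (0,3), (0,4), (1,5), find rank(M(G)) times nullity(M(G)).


r(M) = |V| - c = 6 - 1 = 5.
nullity = |E| - r(M) = 8 - 5 = 3.
Product = 5 * 3 = 15.

15


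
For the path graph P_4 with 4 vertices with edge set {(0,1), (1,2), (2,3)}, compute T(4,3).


A path on 4 vertices is a tree with 3 edges.
T(x,y) = x^(3) for any tree.
T(4,3) = 4^3 = 64.

64


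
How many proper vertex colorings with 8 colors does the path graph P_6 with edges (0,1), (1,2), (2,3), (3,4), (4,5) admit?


P(P_6, k) = k * (k-1)^(5).
P(8) = 8 * 7^5 = 8 * 16807 = 134456.

134456


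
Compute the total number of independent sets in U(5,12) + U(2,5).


For a direct sum, |I(M1+M2)| = |I(M1)| * |I(M2)|.
|I(U(5,12))| = sum C(12,k) for k=0..5 = 1586.
|I(U(2,5))| = sum C(5,k) for k=0..2 = 16.
Total = 1586 * 16 = 25376.

25376


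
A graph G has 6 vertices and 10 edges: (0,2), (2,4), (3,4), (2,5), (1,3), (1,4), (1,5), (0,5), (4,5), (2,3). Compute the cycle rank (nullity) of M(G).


Cycle rank (nullity) = |E| - r(M) = |E| - (|V| - c).
|E| = 10, |V| = 6, c = 1.
Nullity = 10 - (6 - 1) = 10 - 5 = 5.

5


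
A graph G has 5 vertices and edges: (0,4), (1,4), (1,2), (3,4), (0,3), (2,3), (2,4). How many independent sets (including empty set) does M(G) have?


An independent set in a graphic matroid is an acyclic edge subset.
G has 5 vertices and 7 edges.
Enumerate all 2^7 = 128 subsets, checking for acyclicity.
Total independent sets = 82.

82


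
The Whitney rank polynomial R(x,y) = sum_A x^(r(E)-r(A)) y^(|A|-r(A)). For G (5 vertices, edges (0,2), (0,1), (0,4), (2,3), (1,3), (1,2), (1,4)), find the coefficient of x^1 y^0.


R(x,y) = sum over A in 2^E of x^(r(E)-r(A)) * y^(|A|-r(A)).
G has 5 vertices, 7 edges. r(E) = 4.
Enumerate all 2^7 = 128 subsets.
Count subsets with r(E)-r(A)=1 and |A|-r(A)=0: 32.

32


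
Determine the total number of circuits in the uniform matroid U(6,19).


In U(6,19), circuits are the (7)-element subsets.
Any set of 7 elements is dependent, and removing any one element gives
an independent set of size 6, so it is a minimal dependent set.
Number of circuits = (19 choose 7) = 50388.

50388


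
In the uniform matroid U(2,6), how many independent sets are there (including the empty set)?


Independent sets of U(2,6) are all subsets of size <= 2.
Count = C(6,0) + C(6,1) + C(6,2)
     = 1 + 6 + 15
     = 22.

22


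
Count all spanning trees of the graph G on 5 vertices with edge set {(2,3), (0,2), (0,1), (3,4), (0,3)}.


By Kirchhoff's matrix tree theorem, the number of spanning trees equals
the determinant of any cofactor of the Laplacian matrix L.
G has 5 vertices and 5 edges.
Computing the (4 x 4) cofactor determinant gives 3.

3


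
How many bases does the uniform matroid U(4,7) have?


Bases of U(4,7) are all 4-element subsets of the 7-element ground set.
Number of bases = C(7,4).
C(7,4) = (7 * 6 * 5 * 4) / (1 * 2 * 3 * 4) = 35.

35


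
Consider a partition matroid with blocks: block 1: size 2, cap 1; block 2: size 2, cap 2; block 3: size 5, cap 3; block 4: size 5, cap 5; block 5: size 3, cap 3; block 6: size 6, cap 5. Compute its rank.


Rank of a partition matroid = sum of min(|Si|, ci) for each block.
= min(2,1) + min(2,2) + min(5,3) + min(5,5) + min(3,3) + min(6,5)
= 1 + 2 + 3 + 5 + 3 + 5
= 19.

19


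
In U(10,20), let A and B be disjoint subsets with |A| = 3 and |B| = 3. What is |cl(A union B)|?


|A union B| = 3 + 3 = 6 (disjoint).
In U(10,20), cl(S) = S if |S| < 10, else cl(S) = E.
Since 6 < 10, cl(A union B) = A union B.
|cl(A union B)| = 6.

6


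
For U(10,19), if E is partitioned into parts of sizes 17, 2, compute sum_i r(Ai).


r(Ai) = min(|Ai|, 10) for each part.
Sum = min(17,10) + min(2,10)
    = 10 + 2
    = 12.

12


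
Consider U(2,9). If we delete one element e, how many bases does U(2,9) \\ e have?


Deleting e from U(2,9) gives U(2,8) since n > r.
Bases of U(2,8) = C(8,2) = (8 * 7) / (1 * 2) = 28.

28


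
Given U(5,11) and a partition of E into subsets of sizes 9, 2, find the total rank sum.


r(Ai) = min(|Ai|, 5) for each part.
Sum = min(9,5) + min(2,5)
    = 5 + 2
    = 7.

7


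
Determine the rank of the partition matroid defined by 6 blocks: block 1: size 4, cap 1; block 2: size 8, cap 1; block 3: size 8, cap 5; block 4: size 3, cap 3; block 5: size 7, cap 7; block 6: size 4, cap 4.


Rank of a partition matroid = sum of min(|Si|, ci) for each block.
= min(4,1) + min(8,1) + min(8,5) + min(3,3) + min(7,7) + min(4,4)
= 1 + 1 + 5 + 3 + 7 + 4
= 21.

21


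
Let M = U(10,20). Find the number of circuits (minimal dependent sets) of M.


In U(10,20), circuits are the (11)-element subsets.
Any set of 11 elements is dependent, and removing any one element gives
an independent set of size 10, so it is a minimal dependent set.
Number of circuits = C(20,11) = 20! / (11! * 9!) = 167960.

167960


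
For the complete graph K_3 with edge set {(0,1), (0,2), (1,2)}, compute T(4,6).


T(K_3; x,y) = x^2 + x + y.
T(4,6) = 16 + 4 + 6 = 26.

26


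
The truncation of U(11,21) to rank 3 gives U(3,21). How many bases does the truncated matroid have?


Truncating U(11,21) to rank 3 gives U(3,21).
Bases of U(3,21) are all 3-element subsets of 21 elements.
Number of bases = (21 choose 3) = 1330.

1330


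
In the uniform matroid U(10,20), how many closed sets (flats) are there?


Flats of U(10,20): every subset of size < 10 is a flat, plus E itself.
Count = C(20,0) + C(20,1) + C(20,2) + C(20,3) + C(20,4) + C(20,5) + C(20,6) + C(20,7) + C(20,8) + C(20,9) + 1
     = 1 + 20 + 190 + 1140 + 4845 + 15504 + 38760 + 77520 + 125970 + 167960 + 1
     = 431911.

431911


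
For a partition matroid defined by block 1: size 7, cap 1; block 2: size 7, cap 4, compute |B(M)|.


A basis picks exactly ci elements from block i.
Number of bases = product of C(|Si|, ci).
= C(7,1) * C(7,4)
= 7 * 35
= 245.

245


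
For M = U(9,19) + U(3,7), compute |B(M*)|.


(M1+M2)* = M1* + M2*.
M1* = U(10,19), bases: C(19,10) = 92378.
M2* = U(4,7), bases: C(7,4) = 35.
|B(M*)| = 92378 * 35 = 3233230.

3233230


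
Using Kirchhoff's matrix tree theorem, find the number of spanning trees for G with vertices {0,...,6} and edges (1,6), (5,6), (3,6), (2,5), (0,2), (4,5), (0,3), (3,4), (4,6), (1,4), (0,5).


By Kirchhoff's matrix tree theorem, the number of spanning trees equals
the determinant of any cofactor of the Laplacian matrix L.
G has 7 vertices and 11 edges.
Computing the (6 x 6) cofactor determinant gives 160.

160


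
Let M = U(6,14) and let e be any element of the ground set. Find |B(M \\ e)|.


Deleting e from U(6,14) gives U(6,13) since n > r.
Bases of U(6,13) = (13 choose 6) = 1716.

1716


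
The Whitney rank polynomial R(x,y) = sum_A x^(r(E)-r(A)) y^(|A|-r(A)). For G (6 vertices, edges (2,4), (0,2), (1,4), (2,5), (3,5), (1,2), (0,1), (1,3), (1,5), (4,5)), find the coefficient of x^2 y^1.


R(x,y) = sum over A in 2^E of x^(r(E)-r(A)) * y^(|A|-r(A)).
G has 6 vertices, 10 edges. r(E) = 5.
Enumerate all 2^10 = 1024 subsets.
Count subsets with r(E)-r(A)=2 and |A|-r(A)=1: 49.

49


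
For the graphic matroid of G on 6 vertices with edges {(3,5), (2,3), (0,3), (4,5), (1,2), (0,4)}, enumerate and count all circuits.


A circuit in a graphic matroid = edge set of a simple cycle.
G has 6 vertices and 6 edges.
Enumerating all minimal edge subsets forming cycles...
Total circuits found: 1.

1


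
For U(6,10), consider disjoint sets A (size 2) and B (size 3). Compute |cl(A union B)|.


|A union B| = 2 + 3 = 5 (disjoint).
In U(6,10), cl(S) = S if |S| < 6, else cl(S) = E.
Since 5 < 6, cl(A union B) = A union B.
|cl(A union B)| = 5.

5


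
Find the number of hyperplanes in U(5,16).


Hyperplanes of U(5,16) are flats of rank 4.
In a uniform matroid, these are exactly the (4)-element subsets.
Count = C(16,4) = 16! / (4! * 12!) = 1820.

1820


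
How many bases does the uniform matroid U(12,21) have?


Bases of U(12,21) are all 12-element subsets of the 21-element ground set.
Number of bases = C(21,12).
C(21,12) = 21! / (12! * 9!) = 293930.

293930


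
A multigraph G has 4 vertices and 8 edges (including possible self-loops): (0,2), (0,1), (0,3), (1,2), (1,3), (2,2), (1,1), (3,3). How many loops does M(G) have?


In a graphic matroid, a loop is a self-loop edge (u,u) with rank 0.
Examining all 8 edges for self-loops...
Self-loops found: (2,2), (1,1), (3,3)
Number of loops = 3.

3


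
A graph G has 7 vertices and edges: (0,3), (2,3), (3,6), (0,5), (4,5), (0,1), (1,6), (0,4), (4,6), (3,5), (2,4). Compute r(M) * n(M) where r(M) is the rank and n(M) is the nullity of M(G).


r(M) = |V| - c = 7 - 1 = 6.
nullity = |E| - r(M) = 11 - 6 = 5.
Product = 6 * 5 = 30.

30


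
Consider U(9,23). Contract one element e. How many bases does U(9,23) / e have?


Contracting e from U(9,23) gives U(8,22).
Bases of U(8,22) = C(22,8) = 22! / (8! * 14!) = 319770.

319770


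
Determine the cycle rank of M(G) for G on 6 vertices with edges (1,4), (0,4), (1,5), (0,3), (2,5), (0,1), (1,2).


Cycle rank (nullity) = |E| - r(M) = |E| - (|V| - c).
|E| = 7, |V| = 6, c = 1.
Nullity = 7 - (6 - 1) = 7 - 5 = 2.

2
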